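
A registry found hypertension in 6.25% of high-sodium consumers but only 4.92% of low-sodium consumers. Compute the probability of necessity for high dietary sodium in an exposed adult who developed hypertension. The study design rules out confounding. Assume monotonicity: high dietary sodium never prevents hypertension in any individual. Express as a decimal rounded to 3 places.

PN ≈ 0.213

p₁ = 0.0625, p₀ = 0.0492.
Under exogeneity and monotonicity, PN = (p₁ − p₀) / p₁.
PN = (0.0625 − 0.0492) / 0.0625 = 0.0133 / 0.0625 ≈ 0.2128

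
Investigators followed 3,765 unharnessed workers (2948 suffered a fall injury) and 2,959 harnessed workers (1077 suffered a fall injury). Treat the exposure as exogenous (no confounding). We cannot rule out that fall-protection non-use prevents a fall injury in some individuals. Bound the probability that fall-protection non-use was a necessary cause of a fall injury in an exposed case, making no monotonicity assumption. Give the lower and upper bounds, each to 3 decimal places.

p₁ = P(outcome | exposed) = 2948/3765 = 0.783
p₀ = P(outcome | unexposed) = 1077/2959 = 0.36397
Under exogeneity alone the bounds on PN are max{0,(p₁−p₀)/p₁} ≤ PN ≤ min{1,(1−p₀)/p₁}.
  lower = (p₁ − p₀)/p₁ = 0.41903 / 0.783 ≈ 0.5352
  upper = min{1, (1 − p₀)/p₁} = 0.63603 / 0.783 ≈ 0.8123

0.535 ≤ PN ≤ 0.812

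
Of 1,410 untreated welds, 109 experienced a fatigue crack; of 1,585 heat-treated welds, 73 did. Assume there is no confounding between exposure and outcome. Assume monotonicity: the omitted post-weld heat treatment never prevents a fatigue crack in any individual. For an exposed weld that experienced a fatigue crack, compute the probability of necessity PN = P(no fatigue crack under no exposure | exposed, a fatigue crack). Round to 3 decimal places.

p₁ = P(outcome | exposed) = 109/1410 = 0.077305
p₀ = P(outcome | unexposed) = 73/1585 = 0.046057
Under exogeneity and monotonicity, PN = (p₁ − p₀) / p₁.
PN = (0.077305 − 0.046057) / 0.077305 = 0.031248 / 0.077305 ≈ 0.4042

PN ≈ 0.404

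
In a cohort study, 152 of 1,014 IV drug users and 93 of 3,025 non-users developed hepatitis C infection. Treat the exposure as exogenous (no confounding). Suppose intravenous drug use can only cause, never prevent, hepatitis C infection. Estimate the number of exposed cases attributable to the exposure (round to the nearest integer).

about 121 cases

p₁ = P(outcome | exposed) = 152/1014 = 0.1499
p₀ = P(outcome | unexposed) = 93/3025 = 0.030744
PN = (p₁ − p₀)/p₁ = (0.1499 − 0.030744) / 0.1499 ≈ 0.79491.
Attributable cases ≈ PN × (exposed cases) = 0.79491 × 152 ≈ 120.83.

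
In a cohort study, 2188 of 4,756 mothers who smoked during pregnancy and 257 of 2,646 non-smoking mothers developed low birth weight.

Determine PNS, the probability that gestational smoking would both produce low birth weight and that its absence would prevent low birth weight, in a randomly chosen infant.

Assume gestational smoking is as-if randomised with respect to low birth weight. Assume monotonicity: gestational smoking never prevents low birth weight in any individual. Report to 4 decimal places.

PNS ≈ 0.3629

p₁ = P(outcome | exposed) = 2188/4756 = 0.46005
p₀ = P(outcome | unexposed) = 257/2646 = 0.097128
Under exogeneity and monotonicity, PNS = p₁ − p₀.
PNS = 0.46005 − 0.097128 = 0.36292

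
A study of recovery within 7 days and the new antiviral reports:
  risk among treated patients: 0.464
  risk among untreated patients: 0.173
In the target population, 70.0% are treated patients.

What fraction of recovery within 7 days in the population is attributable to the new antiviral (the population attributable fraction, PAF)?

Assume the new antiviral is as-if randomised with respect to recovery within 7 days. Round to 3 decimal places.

Let p₁ = 0.464, p₀ = 0.173.
Overall risk P(Y=1) = π·p₁ + (1−π)·p₀ = 0.7×0.464 + 0.3×0.173 = 0.3767.
Under exogeneity, PAF = [P(Y=1) − p₀] / P(Y=1).
PAF = (0.3767 − 0.173) / 0.3767 ≈ 0.5407

PAF ≈ 0.541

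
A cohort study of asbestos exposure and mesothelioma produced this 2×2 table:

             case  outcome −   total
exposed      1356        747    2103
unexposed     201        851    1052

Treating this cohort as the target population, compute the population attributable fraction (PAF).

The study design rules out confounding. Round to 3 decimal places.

PAF ≈ 0.613

p₁ = P(outcome | exposed) = 1356/2103 = 0.64479
p₀ = P(outcome | unexposed) = 201/1052 = 0.19106
Exposure prevalence π = 2103/3155 = 0.66656; overall risk P(Y=1) = 0.4935.
Under exogeneity, PAF = [P(Y=1) − p₀]/P(Y=1).
PAF = (0.4935 − 0.19106) / 0.4935 ≈ 0.6128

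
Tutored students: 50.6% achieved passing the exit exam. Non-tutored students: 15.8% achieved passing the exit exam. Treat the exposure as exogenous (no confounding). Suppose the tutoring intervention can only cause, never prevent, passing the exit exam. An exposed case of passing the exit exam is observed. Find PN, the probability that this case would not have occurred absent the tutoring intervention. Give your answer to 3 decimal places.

PN ≈ 0.688

p₁ = 0.506, p₀ = 0.158.
Under exogeneity and monotonicity, PN = (p₁ − p₀) / p₁.
PN = (0.506 − 0.158) / 0.506 = 0.348 / 0.506 ≈ 0.6877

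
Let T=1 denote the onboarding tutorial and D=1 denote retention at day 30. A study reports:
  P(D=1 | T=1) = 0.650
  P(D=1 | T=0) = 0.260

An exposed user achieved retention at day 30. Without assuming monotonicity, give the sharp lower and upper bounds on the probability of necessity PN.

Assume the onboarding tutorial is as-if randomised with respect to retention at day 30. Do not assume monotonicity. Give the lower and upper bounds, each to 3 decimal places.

0.600 ≤ PN ≤ 1.000

Let p₁ = 0.65, p₀ = 0.26.
Under exogeneity alone the bounds on PN are max{0,(p₁−p₀)/p₁} ≤ PN ≤ min{1,(1−p₀)/p₁}.
  lower = (p₁ − p₀)/p₁ = 0.39 / 0.65 ≈ 0.6000
  upper = min{1, (1 − p₀)/p₁} = 0.74 / 0.65 ≈ 1.1385 → capped at 1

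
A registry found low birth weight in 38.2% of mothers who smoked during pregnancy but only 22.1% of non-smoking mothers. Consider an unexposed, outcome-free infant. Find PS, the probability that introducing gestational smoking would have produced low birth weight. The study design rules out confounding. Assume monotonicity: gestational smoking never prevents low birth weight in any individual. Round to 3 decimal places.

PS ≈ 0.207

p₁ = 0.382, p₀ = 0.221.
Under exogeneity and monotonicity, PS = (p₁ − p₀) / (1 − p₀).
PS = (0.382 − 0.221) / (1 − 0.221) = 0.161 / 0.779 ≈ 0.2067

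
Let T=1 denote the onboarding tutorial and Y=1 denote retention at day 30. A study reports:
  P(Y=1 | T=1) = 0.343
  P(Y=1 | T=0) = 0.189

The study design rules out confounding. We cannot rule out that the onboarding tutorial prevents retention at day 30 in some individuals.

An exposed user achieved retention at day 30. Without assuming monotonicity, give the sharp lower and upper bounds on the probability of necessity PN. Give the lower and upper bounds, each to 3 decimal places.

Let p₁ = 0.343, p₀ = 0.189.
Under exogeneity alone the bounds on PN are max{0,(p₁−p₀)/p₁} ≤ PN ≤ min{1,(1−p₀)/p₁}.
  lower = (p₁ − p₀)/p₁ = 0.154 / 0.343 ≈ 0.4490
  upper = min{1, (1 − p₀)/p₁} = 0.811 / 0.343 ≈ 2.3644 → capped at 1

0.449 ≤ PN ≤ 1.000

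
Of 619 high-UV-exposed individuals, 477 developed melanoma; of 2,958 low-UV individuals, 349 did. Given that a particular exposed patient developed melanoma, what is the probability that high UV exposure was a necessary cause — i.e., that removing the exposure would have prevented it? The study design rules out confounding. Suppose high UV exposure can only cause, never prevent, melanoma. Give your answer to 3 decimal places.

PN ≈ 0.847

p₁ = P(outcome | exposed) = 477/619 = 0.7706
p₀ = P(outcome | unexposed) = 349/2958 = 0.11799
Under exogeneity and monotonicity, PN = (p₁ − p₀) / p₁.
PN = (0.7706 − 0.11799) / 0.7706 = 0.65261 / 0.7706 ≈ 0.8469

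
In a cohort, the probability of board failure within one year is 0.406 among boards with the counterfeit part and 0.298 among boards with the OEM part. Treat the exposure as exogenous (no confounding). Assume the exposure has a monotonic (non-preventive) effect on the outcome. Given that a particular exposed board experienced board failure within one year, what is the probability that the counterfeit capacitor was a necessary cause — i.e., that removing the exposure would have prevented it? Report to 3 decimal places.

Let p₁ = 0.406, p₀ = 0.298.
Under exogeneity and monotonicity, PN = (p₁ − p₀) / p₁.
PN = (0.406 − 0.298) / 0.406 = 0.108 / 0.406 ≈ 0.2660

PN ≈ 0.266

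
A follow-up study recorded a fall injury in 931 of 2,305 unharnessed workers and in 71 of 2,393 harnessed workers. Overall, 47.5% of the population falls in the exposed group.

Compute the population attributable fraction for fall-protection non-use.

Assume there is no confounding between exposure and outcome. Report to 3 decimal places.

PAF ≈ 0.857

p₁ = P(outcome | exposed) = 931/2305 = 0.4039
p₀ = P(outcome | unexposed) = 71/2393 = 0.02967
Overall risk P(Y=1) = π·p₁ + (1−π)·p₀ = 0.475×0.4039 + 0.525×0.02967 = 0.20743.
Under exogeneity, PAF = [P(Y=1) − p₀] / P(Y=1).
PAF = (0.20743 − 0.02967) / 0.20743 ≈ 0.8570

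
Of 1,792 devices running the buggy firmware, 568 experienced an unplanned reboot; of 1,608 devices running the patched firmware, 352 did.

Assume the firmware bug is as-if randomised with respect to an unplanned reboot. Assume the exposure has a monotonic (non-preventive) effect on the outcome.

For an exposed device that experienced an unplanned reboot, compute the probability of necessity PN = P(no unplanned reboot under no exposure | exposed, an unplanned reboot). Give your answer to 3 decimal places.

p₁ = P(outcome | exposed) = 568/1792 = 0.31696
p₀ = P(outcome | unexposed) = 352/1608 = 0.21891
Under exogeneity and monotonicity, PN = (p₁ − p₀) / p₁.
PN = (0.31696 − 0.21891) / 0.31696 = 0.098059 / 0.31696 ≈ 0.3094

PN ≈ 0.309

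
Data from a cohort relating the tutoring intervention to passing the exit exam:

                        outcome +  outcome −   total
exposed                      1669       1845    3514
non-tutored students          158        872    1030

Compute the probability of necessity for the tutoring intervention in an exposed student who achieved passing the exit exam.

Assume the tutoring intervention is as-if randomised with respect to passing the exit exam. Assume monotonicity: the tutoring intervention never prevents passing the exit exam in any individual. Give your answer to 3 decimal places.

p₁ = P(outcome | exposed) = 1669/3514 = 0.47496
p₀ = P(outcome | unexposed) = 158/1030 = 0.1534
Under exogeneity and monotonicity, PN = (p₁ − p₀)/p₁.
PN = (0.47496 − 0.1534) / 0.47496 ≈ 0.6770

PN ≈ 0.677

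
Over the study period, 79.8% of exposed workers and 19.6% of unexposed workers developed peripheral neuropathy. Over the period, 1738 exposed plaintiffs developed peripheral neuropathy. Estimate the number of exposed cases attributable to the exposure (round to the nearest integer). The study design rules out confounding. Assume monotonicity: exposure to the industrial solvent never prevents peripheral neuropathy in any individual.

about 1311 cases

p₁ = 0.798, p₀ = 0.196.
PN = (p₁ − p₀)/p₁ = (0.798 − 0.196) / 0.798 ≈ 0.75439.
Attributable cases ≈ PN × (exposed cases) = 0.75439 × 1738 ≈ 1311.12.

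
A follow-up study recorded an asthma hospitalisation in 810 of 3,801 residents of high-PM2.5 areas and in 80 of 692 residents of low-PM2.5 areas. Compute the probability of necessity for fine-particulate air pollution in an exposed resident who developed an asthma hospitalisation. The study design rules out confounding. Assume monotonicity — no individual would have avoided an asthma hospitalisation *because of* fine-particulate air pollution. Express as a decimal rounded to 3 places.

PN ≈ 0.458

p₁ = P(outcome | exposed) = 810/3801 = 0.2131
p₀ = P(outcome | unexposed) = 80/692 = 0.11561
Under exogeneity and monotonicity, PN = (p₁ − p₀) / p₁.
PN = (0.2131 − 0.11561) / 0.2131 = 0.097495 / 0.2131 ≈ 0.4575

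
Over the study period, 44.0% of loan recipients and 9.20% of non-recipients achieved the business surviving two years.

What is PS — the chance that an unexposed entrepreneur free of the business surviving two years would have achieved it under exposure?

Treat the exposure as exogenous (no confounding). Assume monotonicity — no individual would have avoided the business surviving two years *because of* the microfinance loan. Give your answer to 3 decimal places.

PS ≈ 0.383

p₁ = 0.44, p₀ = 0.092.
Under exogeneity and monotonicity, PS = (p₁ − p₀) / (1 − p₀).
PS = (0.44 − 0.092) / (1 − 0.092) = 0.348 / 0.908 ≈ 0.3833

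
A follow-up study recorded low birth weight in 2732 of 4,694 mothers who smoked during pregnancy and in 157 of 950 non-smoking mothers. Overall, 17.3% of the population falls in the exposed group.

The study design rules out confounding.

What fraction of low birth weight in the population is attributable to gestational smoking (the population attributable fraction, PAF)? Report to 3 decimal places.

p₁ = P(outcome | exposed) = 2732/4694 = 0.58202
p₀ = P(outcome | unexposed) = 157/950 = 0.16526
Overall risk P(Y=1) = π·p₁ + (1−π)·p₀ = 0.173×0.58202 + 0.827×0.16526 = 0.23736.
Under exogeneity, PAF = [P(Y=1) − p₀] / P(Y=1).
PAF = (0.23736 − 0.16526) / 0.23736 ≈ 0.3038

PAF ≈ 0.304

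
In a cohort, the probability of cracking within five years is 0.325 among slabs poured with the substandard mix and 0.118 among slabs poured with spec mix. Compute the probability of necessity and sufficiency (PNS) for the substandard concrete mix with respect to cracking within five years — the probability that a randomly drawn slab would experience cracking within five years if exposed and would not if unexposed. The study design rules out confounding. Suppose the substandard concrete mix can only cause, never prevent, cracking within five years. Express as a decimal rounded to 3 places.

Let p₁ = 0.325, p₀ = 0.118.
Under exogeneity and monotonicity, PNS = p₁ − p₀.
PNS = 0.325 − 0.118 = 0.207

PNS ≈ 0.207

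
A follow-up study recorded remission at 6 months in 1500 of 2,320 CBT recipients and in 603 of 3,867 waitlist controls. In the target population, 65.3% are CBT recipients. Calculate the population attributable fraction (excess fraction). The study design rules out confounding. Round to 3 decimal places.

PAF ≈ 0.673

p₁ = P(outcome | exposed) = 1500/2320 = 0.64655
p₀ = P(outcome | unexposed) = 603/3867 = 0.15593
Overall risk P(Y=1) = π·p₁ + (1−π)·p₀ = 0.653×0.64655 + 0.347×0.15593 = 0.47631.
Under exogeneity, PAF = [P(Y=1) − p₀] / P(Y=1).
PAF = (0.47631 − 0.15593) / 0.47631 ≈ 0.6726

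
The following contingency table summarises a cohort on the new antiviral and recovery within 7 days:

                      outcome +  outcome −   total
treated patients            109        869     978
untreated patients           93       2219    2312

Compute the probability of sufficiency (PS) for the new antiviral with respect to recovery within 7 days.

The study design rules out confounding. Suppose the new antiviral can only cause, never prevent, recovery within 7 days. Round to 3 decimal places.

PS ≈ 0.074

p₁ = P(outcome | exposed) = 109/978 = 0.11145
p₀ = P(outcome | unexposed) = 93/2312 = 0.040225
Under exogeneity and monotonicity, PS = (p₁ − p₀)/(1 − p₀).
PS = (0.11145 − 0.040225) / 0.95978 ≈ 0.0742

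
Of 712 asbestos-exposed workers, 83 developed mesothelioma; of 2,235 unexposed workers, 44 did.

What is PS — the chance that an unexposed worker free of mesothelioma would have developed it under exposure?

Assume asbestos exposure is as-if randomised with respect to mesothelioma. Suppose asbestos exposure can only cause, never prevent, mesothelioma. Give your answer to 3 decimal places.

PS ≈ 0.099

p₁ = P(outcome | exposed) = 83/712 = 0.11657
p₀ = P(outcome | unexposed) = 44/2235 = 0.019687
Under exogeneity and monotonicity, PS = (p₁ − p₀) / (1 − p₀).
PS = (0.11657 − 0.019687) / (1 − 0.019687) = 0.096886 / 0.98031 ≈ 0.0988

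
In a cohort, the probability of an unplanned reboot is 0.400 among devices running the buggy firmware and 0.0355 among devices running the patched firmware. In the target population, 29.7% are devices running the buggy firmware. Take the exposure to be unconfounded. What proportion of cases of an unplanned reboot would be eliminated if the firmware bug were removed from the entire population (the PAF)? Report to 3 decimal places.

Let p₁ = 0.4, p₀ = 0.0355.
Overall risk P(Y=1) = π·p₁ + (1−π)·p₀ = 0.297×0.4 + 0.703×0.0355 = 0.14376.
Under exogeneity, PAF = [P(Y=1) − p₀] / P(Y=1).
PAF = (0.14376 − 0.0355) / 0.14376 ≈ 0.7531

PAF ≈ 0.753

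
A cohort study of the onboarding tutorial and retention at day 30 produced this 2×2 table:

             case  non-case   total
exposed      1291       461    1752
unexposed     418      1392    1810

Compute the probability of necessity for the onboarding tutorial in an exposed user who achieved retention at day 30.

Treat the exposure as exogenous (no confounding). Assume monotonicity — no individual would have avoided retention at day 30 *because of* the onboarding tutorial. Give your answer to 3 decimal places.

p₁ = P(outcome | exposed) = 1291/1752 = 0.73687
p₀ = P(outcome | unexposed) = 418/1810 = 0.23094
Under exogeneity and monotonicity, PN = (p₁ − p₀)/p₁.
PN = (0.73687 − 0.23094) / 0.73687 ≈ 0.6866

PN ≈ 0.687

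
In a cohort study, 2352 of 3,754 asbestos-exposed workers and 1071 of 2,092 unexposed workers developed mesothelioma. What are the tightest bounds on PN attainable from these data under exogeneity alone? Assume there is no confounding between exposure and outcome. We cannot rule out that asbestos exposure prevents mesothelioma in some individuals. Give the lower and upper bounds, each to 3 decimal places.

0.183 ≤ PN ≤ 0.779

p₁ = P(outcome | exposed) = 2352/3754 = 0.62653
p₀ = P(outcome | unexposed) = 1071/2092 = 0.51195
Under exogeneity alone the bounds on PN are max{0,(p₁−p₀)/p₁} ≤ PN ≤ min{1,(1−p₀)/p₁}.
  lower = (p₁ − p₀)/p₁ = 0.11458 / 0.62653 ≈ 0.1829
  upper = min{1, (1 − p₀)/p₁} = 0.48805 / 0.62653 ≈ 0.7790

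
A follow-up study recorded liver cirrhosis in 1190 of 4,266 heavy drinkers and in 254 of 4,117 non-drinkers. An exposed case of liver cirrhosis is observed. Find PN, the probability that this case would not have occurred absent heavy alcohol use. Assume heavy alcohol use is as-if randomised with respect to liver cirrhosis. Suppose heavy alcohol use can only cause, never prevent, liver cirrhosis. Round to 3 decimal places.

PN ≈ 0.779

p₁ = P(outcome | exposed) = 1190/4266 = 0.27895
p₀ = P(outcome | unexposed) = 254/4117 = 0.061695
Under exogeneity and monotonicity, PN = (p₁ − p₀) / p₁.
PN = (0.27895 − 0.061695) / 0.27895 = 0.21725 / 0.27895 ≈ 0.7788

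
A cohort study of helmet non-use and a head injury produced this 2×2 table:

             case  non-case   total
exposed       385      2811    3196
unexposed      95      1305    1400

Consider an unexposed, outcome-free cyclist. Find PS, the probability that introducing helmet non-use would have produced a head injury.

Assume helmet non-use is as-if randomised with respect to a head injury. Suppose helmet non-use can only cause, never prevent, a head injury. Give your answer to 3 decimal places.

p₁ = P(outcome | exposed) = 385/3196 = 0.12046
p₀ = P(outcome | unexposed) = 95/1400 = 0.067857
Under exogeneity and monotonicity, PS = (p₁ − p₀)/(1 − p₀).
PS = (0.12046 − 0.067857) / 0.93214 ≈ 0.0564

PS ≈ 0.056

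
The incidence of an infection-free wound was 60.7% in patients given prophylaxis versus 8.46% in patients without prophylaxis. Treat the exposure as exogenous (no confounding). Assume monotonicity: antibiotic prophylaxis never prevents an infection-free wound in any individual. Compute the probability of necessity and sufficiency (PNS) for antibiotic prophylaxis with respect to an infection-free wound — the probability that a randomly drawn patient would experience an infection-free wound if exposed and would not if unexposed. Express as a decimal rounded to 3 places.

p₁ = 0.607, p₀ = 0.0846.
Under exogeneity and monotonicity, PNS = p₁ − p₀.
PNS = 0.607 − 0.0846 = 0.5224

PNS ≈ 0.522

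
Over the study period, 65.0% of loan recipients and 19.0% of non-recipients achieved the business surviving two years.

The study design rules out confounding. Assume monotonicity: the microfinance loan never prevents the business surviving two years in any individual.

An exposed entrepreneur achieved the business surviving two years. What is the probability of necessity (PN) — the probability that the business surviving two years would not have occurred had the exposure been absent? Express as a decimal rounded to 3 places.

p₁ = 0.65, p₀ = 0.19.
Under exogeneity and monotonicity, PN = (p₁ − p₀) / p₁.
PN = (0.65 − 0.19) / 0.65 = 0.46 / 0.65 ≈ 0.7077

PN ≈ 0.708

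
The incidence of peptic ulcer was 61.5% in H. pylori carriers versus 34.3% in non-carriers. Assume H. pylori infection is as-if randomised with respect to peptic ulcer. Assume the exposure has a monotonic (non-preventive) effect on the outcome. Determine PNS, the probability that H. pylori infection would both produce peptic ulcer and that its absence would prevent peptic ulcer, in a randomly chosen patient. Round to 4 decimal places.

p₁ = 0.615, p₀ = 0.343.
Under exogeneity and monotonicity, PNS = p₁ − p₀.
PNS = 0.615 − 0.343 = 0.272

PNS ≈ 0.2720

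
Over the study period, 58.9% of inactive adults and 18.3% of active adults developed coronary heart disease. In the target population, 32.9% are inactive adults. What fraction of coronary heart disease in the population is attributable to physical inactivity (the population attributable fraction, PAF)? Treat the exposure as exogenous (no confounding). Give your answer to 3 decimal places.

p₁ = 0.589, p₀ = 0.183.
Overall risk P(Y=1) = π·p₁ + (1−π)·p₀ = 0.329×0.589 + 0.671×0.183 = 0.31657.
Under exogeneity, PAF = [P(Y=1) − p₀] / P(Y=1).
PAF = (0.31657 − 0.183) / 0.31657 ≈ 0.4219

PAF ≈ 0.422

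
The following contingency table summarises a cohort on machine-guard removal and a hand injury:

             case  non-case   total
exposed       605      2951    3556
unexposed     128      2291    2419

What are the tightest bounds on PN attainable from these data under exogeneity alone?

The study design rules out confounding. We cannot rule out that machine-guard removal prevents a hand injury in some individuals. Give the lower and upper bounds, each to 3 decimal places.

p₁ = P(outcome | exposed) = 605/3556 = 0.17013
p₀ = P(outcome | unexposed) = 128/2419 = 0.052914
Under exogeneity alone the bounds on PN are max{0,(p₁−p₀)/p₁} ≤ PN ≤ min{1,(1−p₀)/p₁}.
  lower = (p₁ − p₀)/p₁ = 0.11722 / 0.17013 ≈ 0.6890
  upper = min{1, (1 − p₀)/p₁} = 0.94709 / 0.17013 ≈ 5.5667 → capped at 1

0.689 ≤ PN ≤ 1.000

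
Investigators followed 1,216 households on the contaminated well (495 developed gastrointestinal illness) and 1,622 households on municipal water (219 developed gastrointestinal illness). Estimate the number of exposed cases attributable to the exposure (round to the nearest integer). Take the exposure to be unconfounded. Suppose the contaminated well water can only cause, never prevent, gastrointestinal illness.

p₁ = P(outcome | exposed) = 495/1216 = 0.40707
p₀ = P(outcome | unexposed) = 219/1622 = 0.13502
PN = (p₁ − p₀)/p₁ = (0.40707 − 0.13502) / 0.40707 ≈ 0.66832.
Attributable cases ≈ PN × (exposed cases) = 0.66832 × 495 ≈ 330.82.

about 331 cases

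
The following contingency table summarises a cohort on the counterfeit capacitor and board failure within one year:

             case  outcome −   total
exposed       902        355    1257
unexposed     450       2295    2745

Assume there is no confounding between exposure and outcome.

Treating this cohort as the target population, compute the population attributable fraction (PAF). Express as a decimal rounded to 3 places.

PAF ≈ 0.515

p₁ = P(outcome | exposed) = 902/1257 = 0.71758
p₀ = P(outcome | unexposed) = 450/2745 = 0.16393
Exposure prevalence π = 1257/4002 = 0.31409; overall risk P(Y=1) = 0.33783.
Under exogeneity, PAF = [P(Y=1) − p₀]/P(Y=1).
PAF = (0.33783 − 0.16393) / 0.33783 ≈ 0.5147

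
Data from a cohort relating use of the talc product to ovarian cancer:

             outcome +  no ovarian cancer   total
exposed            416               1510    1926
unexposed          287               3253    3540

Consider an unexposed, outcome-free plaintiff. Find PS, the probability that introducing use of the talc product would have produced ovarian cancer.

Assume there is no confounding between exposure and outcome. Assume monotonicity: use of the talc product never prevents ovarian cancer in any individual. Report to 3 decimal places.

p₁ = P(outcome | exposed) = 416/1926 = 0.21599
p₀ = P(outcome | unexposed) = 287/3540 = 0.081073
Under exogeneity and monotonicity, PS = (p₁ − p₀) / (1 − p₀).
PS = (0.21599 − 0.081073) / (1 − 0.081073) = 0.13492 / 0.91893 ≈ 0.1468

PS ≈ 0.147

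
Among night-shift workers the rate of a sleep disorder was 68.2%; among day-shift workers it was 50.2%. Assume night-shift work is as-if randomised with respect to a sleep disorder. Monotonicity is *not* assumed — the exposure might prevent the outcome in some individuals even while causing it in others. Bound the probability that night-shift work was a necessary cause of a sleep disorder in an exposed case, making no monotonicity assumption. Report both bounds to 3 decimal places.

p₁ = 0.682, p₀ = 0.502.
Under exogeneity alone the bounds on PN are max{0,(p₁−p₀)/p₁} ≤ PN ≤ min{1,(1−p₀)/p₁}.
  lower = (p₁ − p₀)/p₁ = 0.18 / 0.682 ≈ 0.2639
  upper = min{1, (1 − p₀)/p₁} = 0.498 / 0.682 ≈ 0.7302

0.264 ≤ PN ≤ 0.730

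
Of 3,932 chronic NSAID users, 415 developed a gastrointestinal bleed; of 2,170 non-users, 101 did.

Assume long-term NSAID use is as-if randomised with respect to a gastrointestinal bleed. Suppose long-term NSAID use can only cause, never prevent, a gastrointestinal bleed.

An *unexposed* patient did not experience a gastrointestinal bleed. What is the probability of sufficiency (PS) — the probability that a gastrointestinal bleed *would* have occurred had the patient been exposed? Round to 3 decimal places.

PS ≈ 0.062

p₁ = P(outcome | exposed) = 415/3932 = 0.10554
p₀ = P(outcome | unexposed) = 101/2170 = 0.046544
Under exogeneity and monotonicity, PS = (p₁ − p₀) / (1 − p₀).
PS = (0.10554 − 0.046544) / (1 − 0.046544) = 0.059 / 0.95346 ≈ 0.0619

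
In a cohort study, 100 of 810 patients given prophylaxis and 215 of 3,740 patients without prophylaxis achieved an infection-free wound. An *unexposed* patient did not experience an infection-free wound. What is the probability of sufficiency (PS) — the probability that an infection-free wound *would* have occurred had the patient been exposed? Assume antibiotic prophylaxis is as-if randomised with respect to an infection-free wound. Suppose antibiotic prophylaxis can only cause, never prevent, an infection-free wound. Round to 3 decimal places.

PS ≈ 0.070

p₁ = P(outcome | exposed) = 100/810 = 0.12346
p₀ = P(outcome | unexposed) = 215/3740 = 0.057487
Under exogeneity and monotonicity, PS = (p₁ − p₀) / (1 − p₀).
PS = (0.12346 − 0.057487) / (1 − 0.057487) = 0.06597 / 0.94251 ≈ 0.0700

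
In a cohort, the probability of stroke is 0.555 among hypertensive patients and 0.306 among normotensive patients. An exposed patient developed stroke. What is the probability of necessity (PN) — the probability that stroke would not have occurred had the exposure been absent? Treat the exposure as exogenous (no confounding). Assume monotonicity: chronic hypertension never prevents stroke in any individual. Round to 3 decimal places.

PN ≈ 0.449

Let p₁ = 0.555, p₀ = 0.306.
Under exogeneity and monotonicity, PN = (p₁ − p₀) / p₁.
PN = (0.555 − 0.306) / 0.555 = 0.249 / 0.555 ≈ 0.4486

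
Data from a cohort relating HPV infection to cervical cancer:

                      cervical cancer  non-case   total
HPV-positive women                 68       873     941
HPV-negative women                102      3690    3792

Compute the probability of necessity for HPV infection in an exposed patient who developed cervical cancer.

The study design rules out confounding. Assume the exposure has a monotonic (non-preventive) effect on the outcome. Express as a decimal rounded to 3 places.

PN ≈ 0.628

p₁ = P(outcome | exposed) = 68/941 = 0.072264
p₀ = P(outcome | unexposed) = 102/3792 = 0.026899
Under exogeneity and monotonicity, PN = (p₁ − p₀)/p₁.
PN = (0.072264 − 0.026899) / 0.072264 ≈ 0.6278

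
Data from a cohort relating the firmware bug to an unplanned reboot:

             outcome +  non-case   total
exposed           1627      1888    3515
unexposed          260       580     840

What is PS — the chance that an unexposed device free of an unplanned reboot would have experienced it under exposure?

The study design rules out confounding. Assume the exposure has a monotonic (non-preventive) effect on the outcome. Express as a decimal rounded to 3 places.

p₁ = P(outcome | exposed) = 1627/3515 = 0.46287
p₀ = P(outcome | unexposed) = 260/840 = 0.30952
Under exogeneity and monotonicity, PS = (p₁ − p₀)/(1 − p₀).
PS = (0.46287 − 0.30952) / 0.69048 ≈ 0.2221

PS ≈ 0.222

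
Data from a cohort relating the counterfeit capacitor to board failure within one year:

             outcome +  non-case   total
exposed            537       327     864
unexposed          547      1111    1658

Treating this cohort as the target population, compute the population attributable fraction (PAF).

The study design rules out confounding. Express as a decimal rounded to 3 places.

PAF ≈ 0.232

p₁ = P(outcome | exposed) = 537/864 = 0.62153
p₀ = P(outcome | unexposed) = 547/1658 = 0.32992
Exposure prevalence π = 864/2522 = 0.34259; overall risk P(Y=1) = 0.42982.
Under exogeneity, PAF = [P(Y=1) − p₀]/P(Y=1).
PAF = (0.42982 − 0.32992) / 0.42982 ≈ 0.2324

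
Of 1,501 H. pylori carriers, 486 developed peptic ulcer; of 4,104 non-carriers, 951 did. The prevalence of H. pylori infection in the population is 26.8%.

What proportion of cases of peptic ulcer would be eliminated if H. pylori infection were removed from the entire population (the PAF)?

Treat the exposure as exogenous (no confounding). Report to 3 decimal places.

PAF ≈ 0.096

p₁ = P(outcome | exposed) = 486/1501 = 0.32378
p₀ = P(outcome | unexposed) = 951/4104 = 0.23173
Overall risk P(Y=1) = π·p₁ + (1−π)·p₀ = 0.268×0.32378 + 0.732×0.23173 = 0.2564.
Under exogeneity, PAF = [P(Y=1) − p₀] / P(Y=1).
PAF = (0.2564 − 0.23173) / 0.2564 ≈ 0.0962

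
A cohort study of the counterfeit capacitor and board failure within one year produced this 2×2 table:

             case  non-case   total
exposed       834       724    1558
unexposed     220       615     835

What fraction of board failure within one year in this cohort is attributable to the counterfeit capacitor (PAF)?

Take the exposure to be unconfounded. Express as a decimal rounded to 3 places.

PAF ≈ 0.402

p₁ = P(outcome | exposed) = 834/1558 = 0.5353
p₀ = P(outcome | unexposed) = 220/835 = 0.26347
Exposure prevalence π = 1558/2393 = 0.65107; overall risk P(Y=1) = 0.44045.
Under exogeneity, PAF = [P(Y=1) − p₀]/P(Y=1).
PAF = (0.44045 − 0.26347) / 0.44045 ≈ 0.4018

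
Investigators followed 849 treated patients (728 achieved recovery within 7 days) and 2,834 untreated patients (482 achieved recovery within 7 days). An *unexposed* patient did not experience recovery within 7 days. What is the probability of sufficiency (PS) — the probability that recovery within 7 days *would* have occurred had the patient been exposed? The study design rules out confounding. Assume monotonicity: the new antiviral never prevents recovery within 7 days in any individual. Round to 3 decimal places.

PS ≈ 0.828

p₁ = P(outcome | exposed) = 728/849 = 0.85748
p₀ = P(outcome | unexposed) = 482/2834 = 0.17008
Under exogeneity and monotonicity, PS = (p₁ − p₀) / (1 − p₀).
PS = (0.85748 − 0.17008) / (1 − 0.17008) = 0.6874 / 0.82992 ≈ 0.8283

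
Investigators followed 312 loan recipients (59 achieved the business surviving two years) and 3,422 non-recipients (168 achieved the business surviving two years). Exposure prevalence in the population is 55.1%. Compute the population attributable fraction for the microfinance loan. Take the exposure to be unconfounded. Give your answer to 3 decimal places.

PAF ≈ 0.611

p₁ = P(outcome | exposed) = 59/312 = 0.1891
p₀ = P(outcome | unexposed) = 168/3422 = 0.049094
Overall risk P(Y=1) = π·p₁ + (1−π)·p₀ = 0.551×0.1891 + 0.449×0.049094 = 0.12624.
Under exogeneity, PAF = [P(Y=1) − p₀] / P(Y=1).
PAF = (0.12624 − 0.049094) / 0.12624 ≈ 0.6111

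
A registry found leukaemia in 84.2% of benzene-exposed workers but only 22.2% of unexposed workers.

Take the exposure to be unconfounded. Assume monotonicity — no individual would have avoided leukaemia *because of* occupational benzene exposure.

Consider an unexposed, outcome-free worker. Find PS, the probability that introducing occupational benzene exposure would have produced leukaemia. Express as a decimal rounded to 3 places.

PS ≈ 0.797

p₁ = 0.842, p₀ = 0.222.
Under exogeneity and monotonicity, PS = (p₁ − p₀) / (1 − p₀).
PS = (0.842 − 0.222) / (1 − 0.222) = 0.62 / 0.778 ≈ 0.7969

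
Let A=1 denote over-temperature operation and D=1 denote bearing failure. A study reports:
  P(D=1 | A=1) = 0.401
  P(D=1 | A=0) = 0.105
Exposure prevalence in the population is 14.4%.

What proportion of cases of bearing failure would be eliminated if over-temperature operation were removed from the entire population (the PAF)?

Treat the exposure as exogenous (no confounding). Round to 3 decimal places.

Let p₁ = 0.401, p₀ = 0.105.
Overall risk P(Y=1) = π·p₁ + (1−π)·p₀ = 0.144×0.401 + 0.856×0.105 = 0.14762.
Under exogeneity, PAF = [P(Y=1) − p₀] / P(Y=1).
PAF = (0.14762 − 0.105) / 0.14762 ≈ 0.2887

PAF ≈ 0.289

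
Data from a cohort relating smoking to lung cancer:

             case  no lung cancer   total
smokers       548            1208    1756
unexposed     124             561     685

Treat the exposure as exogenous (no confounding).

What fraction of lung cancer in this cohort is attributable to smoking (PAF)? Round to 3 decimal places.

p₁ = P(outcome | exposed) = 548/1756 = 0.31207
p₀ = P(outcome | unexposed) = 124/685 = 0.18102
Exposure prevalence π = 1756/2441 = 0.71938; overall risk P(Y=1) = 0.2753.
Under exogeneity, PAF = [P(Y=1) − p₀]/P(Y=1).
PAF = (0.2753 − 0.18102) / 0.2753 ≈ 0.3424

PAF ≈ 0.342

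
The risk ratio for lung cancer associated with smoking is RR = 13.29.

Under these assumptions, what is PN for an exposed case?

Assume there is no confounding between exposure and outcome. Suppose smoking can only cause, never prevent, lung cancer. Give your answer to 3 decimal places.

Under exogeneity and monotonicity, PN = (RR − 1) / RR = 1 − 1/RR.
PN = (13.29 − 1) / 13.29 = 12.29 / 13.29 ≈ 0.9248

PN ≈ 0.925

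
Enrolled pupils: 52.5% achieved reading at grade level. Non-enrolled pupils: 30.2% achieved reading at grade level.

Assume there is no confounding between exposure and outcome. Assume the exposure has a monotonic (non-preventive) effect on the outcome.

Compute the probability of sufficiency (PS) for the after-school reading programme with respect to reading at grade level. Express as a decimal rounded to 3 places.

PS ≈ 0.319

p₁ = 0.525, p₀ = 0.302.
Under exogeneity and monotonicity, PS = (p₁ − p₀) / (1 − p₀).
PS = (0.525 − 0.302) / (1 − 0.302) = 0.223 / 0.698 ≈ 0.3195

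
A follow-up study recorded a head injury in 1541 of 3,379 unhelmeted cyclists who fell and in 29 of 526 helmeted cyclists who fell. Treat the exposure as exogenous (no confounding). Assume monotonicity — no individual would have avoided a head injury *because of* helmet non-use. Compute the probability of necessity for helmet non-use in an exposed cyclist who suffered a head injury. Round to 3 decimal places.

p₁ = P(outcome | exposed) = 1541/3379 = 0.45605
p₀ = P(outcome | unexposed) = 29/526 = 0.055133
Under exogeneity and monotonicity, PN = (p₁ − p₀) / p₁.
PN = (0.45605 − 0.055133) / 0.45605 = 0.40092 / 0.45605 ≈ 0.8791

PN ≈ 0.879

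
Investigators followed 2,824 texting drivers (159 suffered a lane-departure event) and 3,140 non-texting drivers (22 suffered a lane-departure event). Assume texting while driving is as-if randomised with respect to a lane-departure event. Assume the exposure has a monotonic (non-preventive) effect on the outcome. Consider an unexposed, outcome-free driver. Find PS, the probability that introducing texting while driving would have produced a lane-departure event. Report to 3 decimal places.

p₁ = P(outcome | exposed) = 159/2824 = 0.056303
p₀ = P(outcome | unexposed) = 22/3140 = 0.0070064
Under exogeneity and monotonicity, PS = (p₁ − p₀) / (1 − p₀).
PS = (0.056303 − 0.0070064) / (1 − 0.0070064) = 0.049297 / 0.99299 ≈ 0.0496

PS ≈ 0.050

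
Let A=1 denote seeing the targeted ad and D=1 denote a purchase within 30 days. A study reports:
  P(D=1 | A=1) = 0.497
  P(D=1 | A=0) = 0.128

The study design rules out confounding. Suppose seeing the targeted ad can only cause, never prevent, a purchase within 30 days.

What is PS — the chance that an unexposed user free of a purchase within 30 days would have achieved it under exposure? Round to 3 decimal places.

PS ≈ 0.423

Let p₁ = 0.497, p₀ = 0.128.
Under exogeneity and monotonicity, PS = (p₁ − p₀) / (1 − p₀).
PS = (0.497 − 0.128) / (1 − 0.128) = 0.369 / 0.872 ≈ 0.4232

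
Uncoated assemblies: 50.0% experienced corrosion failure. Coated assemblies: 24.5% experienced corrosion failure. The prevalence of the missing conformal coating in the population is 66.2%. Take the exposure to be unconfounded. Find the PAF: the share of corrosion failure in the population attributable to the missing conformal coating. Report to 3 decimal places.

p₁ = 0.5, p₀ = 0.245.
Overall risk P(Y=1) = π·p₁ + (1−π)·p₀ = 0.662×0.5 + 0.338×0.245 = 0.41381.
Under exogeneity, PAF = [P(Y=1) − p₀] / P(Y=1).
PAF = (0.41381 − 0.245) / 0.41381 ≈ 0.4079

PAF ≈ 0.408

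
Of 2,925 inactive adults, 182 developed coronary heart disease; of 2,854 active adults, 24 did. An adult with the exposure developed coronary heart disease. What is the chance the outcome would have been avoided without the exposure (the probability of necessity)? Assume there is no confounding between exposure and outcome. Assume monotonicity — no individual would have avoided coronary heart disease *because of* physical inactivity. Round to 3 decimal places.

p₁ = P(outcome | exposed) = 182/2925 = 0.062222
p₀ = P(outcome | unexposed) = 24/2854 = 0.0084093
Under exogeneity and monotonicity, PN = (p₁ − p₀) / p₁.
PN = (0.062222 − 0.0084093) / 0.062222 = 0.053813 / 0.062222 ≈ 0.8649

PN ≈ 0.865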